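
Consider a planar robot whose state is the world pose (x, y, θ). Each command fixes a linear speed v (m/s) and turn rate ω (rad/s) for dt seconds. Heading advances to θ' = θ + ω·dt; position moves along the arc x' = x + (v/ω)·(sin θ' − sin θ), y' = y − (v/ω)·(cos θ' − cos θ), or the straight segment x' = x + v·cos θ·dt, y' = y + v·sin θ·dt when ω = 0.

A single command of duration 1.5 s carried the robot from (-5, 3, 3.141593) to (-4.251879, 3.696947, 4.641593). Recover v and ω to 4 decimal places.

Δθ = 4.641593 − 3.141593 = 1.500000
ω = Δθ/dt = 1.500000/1.5 = 1.0000
R = Δx/(sin θ' − sin θ) = -0.7500
v = R·ω = -0.7500·1.0000 = -0.7500

v = -0.7500, ω = 1.0000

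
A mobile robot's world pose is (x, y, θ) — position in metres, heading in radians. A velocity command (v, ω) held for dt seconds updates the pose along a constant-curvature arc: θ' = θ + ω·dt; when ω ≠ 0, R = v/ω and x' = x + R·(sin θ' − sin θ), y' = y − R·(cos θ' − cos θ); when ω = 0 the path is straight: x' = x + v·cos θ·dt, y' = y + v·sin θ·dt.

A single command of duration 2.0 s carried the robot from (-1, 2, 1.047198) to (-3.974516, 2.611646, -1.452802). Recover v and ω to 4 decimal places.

Δθ = -1.452802 − 1.047198 = -2.500000
ω = Δθ/dt = -2.500000/2.0 = -1.2500
R = Δx/(sin θ' − sin θ) = 1.6000
v = R·ω = 1.6000·-1.2500 = -2.0000

v = -2.0000, ω = -1.2500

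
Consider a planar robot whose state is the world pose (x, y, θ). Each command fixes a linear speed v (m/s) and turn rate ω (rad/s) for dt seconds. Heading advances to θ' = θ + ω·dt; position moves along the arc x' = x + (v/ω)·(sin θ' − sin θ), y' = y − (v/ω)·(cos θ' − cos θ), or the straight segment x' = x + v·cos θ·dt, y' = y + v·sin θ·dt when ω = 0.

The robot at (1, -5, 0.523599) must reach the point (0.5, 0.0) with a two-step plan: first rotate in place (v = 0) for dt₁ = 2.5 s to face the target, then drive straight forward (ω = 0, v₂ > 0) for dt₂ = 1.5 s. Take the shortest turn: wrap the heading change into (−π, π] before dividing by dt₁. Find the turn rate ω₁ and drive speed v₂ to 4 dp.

ω₁ = 0.4587, v₂ = 3.3500

heading to target = atan2(0−-5, 0.5−1) = 1.6705
Δθ = wrap(1.6705 − 0.5236) = 1.1469; ω₁ = Δθ/dt₁ = 0.4587
distance = √((0.5−1)² + (0−-5)²) = 5.0249; v₂ = distance/dt₂ = 3.3500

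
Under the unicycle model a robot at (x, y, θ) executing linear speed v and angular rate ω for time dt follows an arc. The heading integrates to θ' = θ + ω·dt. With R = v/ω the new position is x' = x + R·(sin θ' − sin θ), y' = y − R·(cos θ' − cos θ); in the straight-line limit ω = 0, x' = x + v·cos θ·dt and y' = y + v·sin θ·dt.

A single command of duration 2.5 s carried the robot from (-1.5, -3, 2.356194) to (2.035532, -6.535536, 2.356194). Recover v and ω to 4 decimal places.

v = -2.0000, ω = 0.0000

Δθ = 2.356194 − 2.356194 = 0.000000
ω = Δθ/dt = 0.000000/2.5 = 0.0000
ω = 0 → v = (Δx·cos θ + Δy·sin θ)/dt = -2.0000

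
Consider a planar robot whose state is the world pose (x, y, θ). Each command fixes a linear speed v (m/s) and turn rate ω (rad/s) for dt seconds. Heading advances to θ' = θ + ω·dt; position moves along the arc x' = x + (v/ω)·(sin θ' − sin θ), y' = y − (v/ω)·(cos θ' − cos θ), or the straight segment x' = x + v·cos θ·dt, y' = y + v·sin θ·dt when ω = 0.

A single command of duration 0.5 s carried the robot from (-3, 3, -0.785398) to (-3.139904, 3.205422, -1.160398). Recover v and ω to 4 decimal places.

v = -0.5000, ω = -0.7500

Δθ = -1.160398 − -0.785398 = -0.375000
ω = Δθ/dt = -0.375000/0.5 = -0.7500
R = −Δy/(cos θ' − cos θ) = 0.6667
v = R·ω = 0.6667·-0.7500 = -0.5000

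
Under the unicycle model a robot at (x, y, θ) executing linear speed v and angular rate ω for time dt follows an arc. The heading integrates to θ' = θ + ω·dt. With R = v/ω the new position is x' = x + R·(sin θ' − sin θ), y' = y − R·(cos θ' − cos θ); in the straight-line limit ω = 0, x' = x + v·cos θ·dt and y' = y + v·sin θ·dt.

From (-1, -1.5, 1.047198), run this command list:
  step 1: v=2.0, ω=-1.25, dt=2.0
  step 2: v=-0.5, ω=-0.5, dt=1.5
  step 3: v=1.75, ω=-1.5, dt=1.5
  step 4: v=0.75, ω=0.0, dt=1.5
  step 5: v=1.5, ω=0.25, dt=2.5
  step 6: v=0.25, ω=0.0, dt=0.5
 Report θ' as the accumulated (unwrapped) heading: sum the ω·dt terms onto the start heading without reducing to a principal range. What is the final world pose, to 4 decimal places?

(-2.2910, 3.2549, -3.8278)

step 1: θ'=-1.4528 (R=-1.6000) → pose (1.9745, -2.1116, -1.4528)
step 2: θ'=-2.2028 (R=1.0000) → pose (2.1607, -1.4032, -2.2028)
step 3: θ'=-4.4528 (R=-1.1667) → pose (0.0918, -1.0134, -4.4528)
step 4: θ'=-4.4528 (straight) → pose (-0.1969, 0.0739, -4.4528)
step 5: θ'=-3.8278 (R=6.0000) → pose (-2.1943, 3.1757, -3.8278)
step 6: θ'=-3.8278 (straight) → pose (-2.2910, 3.2549, -3.8278)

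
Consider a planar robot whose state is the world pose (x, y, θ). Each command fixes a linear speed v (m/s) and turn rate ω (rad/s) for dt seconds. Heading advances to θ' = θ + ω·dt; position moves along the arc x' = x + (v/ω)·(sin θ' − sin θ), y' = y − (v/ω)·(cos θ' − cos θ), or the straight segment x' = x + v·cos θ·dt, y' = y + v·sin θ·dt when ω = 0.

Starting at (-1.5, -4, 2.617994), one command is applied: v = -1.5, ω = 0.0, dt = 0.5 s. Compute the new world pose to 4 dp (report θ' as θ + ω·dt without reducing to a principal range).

θ' = 2.6180 + 0.0·0.5 = 2.6180
ω = 0 → straight: x' = -1.5 + -1.5·cos(2.6180)·0.5 = -0.8505
y' = -4 + -1.5·sin(2.6180)·0.5 = -4.3750

(-0.8505, -4.3750, 2.6180)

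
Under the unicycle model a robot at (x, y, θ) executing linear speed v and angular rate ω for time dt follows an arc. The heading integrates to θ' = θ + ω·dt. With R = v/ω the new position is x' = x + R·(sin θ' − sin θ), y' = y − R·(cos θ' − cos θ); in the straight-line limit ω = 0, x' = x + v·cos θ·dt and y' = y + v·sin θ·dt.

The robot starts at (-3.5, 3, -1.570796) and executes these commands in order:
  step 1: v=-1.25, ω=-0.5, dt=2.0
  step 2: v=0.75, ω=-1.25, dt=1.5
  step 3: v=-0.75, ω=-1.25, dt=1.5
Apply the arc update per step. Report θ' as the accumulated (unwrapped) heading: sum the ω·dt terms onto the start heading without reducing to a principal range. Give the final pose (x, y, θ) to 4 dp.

(-3.8551, 4.6928, -6.3208)

step 1: θ'=-2.5708 (R=2.5000) → pose (-2.3508, 5.1037, -2.5708)
step 2: θ'=-4.4458 (R=-0.6000) → pose (-3.2537, 5.4505, -4.4458)
step 3: θ'=-6.3208 (R=0.6000) → pose (-3.8551, 4.6928, -6.3208)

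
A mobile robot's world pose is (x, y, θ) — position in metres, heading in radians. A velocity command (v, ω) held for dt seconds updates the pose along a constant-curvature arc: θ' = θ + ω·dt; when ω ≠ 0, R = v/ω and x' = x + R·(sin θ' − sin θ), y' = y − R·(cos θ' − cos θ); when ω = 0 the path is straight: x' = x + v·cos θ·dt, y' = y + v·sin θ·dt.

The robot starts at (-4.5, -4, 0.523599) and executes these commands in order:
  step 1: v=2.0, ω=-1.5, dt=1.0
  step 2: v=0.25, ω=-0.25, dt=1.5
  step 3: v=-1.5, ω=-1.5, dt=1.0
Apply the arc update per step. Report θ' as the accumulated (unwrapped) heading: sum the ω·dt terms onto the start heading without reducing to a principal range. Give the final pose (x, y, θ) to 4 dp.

(-1.8912, -3.5746, -2.8514)

step 1: θ'=-0.9764 (R=-1.3333) → pose (-2.7287, -4.4080, -0.9764)
step 2: θ'=-1.3514 (R=-1.0000) → pose (-2.5811, -4.7504, -1.3514)
step 3: θ'=-2.8514 (R=1.0000) → pose (-1.8912, -3.5746, -2.8514)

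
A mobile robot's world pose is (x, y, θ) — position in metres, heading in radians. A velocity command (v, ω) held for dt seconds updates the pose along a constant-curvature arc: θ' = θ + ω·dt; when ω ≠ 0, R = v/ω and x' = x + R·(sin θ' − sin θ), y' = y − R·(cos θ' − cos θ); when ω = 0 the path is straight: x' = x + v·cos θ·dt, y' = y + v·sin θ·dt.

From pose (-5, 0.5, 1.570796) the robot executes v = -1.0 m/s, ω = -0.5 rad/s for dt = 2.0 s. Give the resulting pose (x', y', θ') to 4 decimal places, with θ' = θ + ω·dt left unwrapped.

θ' = 1.5708 + -0.5·2.0 = 0.5708
R = v/ω = -1.0/-0.5 = 2.0000
x' = -5 + 2.0000·(sin 0.5708 − sin 1.5708) = -5.9194
y' = 0.5 − 2.0000·(cos 0.5708 − cos 1.5708) = -1.1829

(-5.9194, -1.1829, 0.5708)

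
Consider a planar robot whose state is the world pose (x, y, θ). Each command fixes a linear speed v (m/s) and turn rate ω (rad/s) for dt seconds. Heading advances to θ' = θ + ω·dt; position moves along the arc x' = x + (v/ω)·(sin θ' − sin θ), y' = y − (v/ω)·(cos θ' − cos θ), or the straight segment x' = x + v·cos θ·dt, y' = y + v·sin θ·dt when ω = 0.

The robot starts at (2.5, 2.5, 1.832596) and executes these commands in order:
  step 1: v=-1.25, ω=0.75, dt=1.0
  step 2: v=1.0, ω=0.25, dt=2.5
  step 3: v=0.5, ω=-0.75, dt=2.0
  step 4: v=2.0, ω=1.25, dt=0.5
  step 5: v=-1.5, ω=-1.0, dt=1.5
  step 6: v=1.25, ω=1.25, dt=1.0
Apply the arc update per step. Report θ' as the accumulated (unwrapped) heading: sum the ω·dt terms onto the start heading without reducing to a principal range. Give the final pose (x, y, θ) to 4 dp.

(-0.1346, 2.6969, 2.0826)

step 1: θ'=2.5826 (R=-1.6667) → pose (3.2260, 1.5184, 2.5826)
step 2: θ'=3.2076 (R=4.0000) → pose (0.8408, 2.1185, 3.2076)
step 3: θ'=1.7076 (R=-0.6667) → pose (0.1364, 2.6928, 1.7076)
step 4: θ'=2.3326 (R=1.6000) → pose (-0.2909, 3.5790, 2.3326)
step 5: θ'=0.8326 (R=1.5000) → pose (-0.2668, 1.5342, 0.8326)
step 6: θ'=2.0826 (R=1.0000) → pose (-0.1346, 2.6969, 2.0826)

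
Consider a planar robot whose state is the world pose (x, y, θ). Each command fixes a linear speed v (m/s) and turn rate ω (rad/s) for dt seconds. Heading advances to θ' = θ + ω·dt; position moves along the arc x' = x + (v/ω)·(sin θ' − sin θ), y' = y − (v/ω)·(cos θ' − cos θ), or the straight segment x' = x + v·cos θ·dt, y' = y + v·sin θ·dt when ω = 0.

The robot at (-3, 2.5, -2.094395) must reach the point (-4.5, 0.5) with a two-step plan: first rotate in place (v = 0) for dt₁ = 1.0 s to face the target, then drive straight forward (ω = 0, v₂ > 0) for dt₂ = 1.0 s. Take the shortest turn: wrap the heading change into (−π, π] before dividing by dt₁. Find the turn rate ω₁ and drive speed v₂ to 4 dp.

heading to target = atan2(0.5−2.5, -4.5−-3) = -2.2143
Δθ = wrap(-2.2143 − -2.0944) = -0.1199; ω₁ = Δθ/dt₁ = -0.1199
distance = √((-4.5−-3)² + (0.5−2.5)²) = 2.5000; v₂ = distance/dt₂ = 2.5000

ω₁ = -0.1199, v₂ = 2.5000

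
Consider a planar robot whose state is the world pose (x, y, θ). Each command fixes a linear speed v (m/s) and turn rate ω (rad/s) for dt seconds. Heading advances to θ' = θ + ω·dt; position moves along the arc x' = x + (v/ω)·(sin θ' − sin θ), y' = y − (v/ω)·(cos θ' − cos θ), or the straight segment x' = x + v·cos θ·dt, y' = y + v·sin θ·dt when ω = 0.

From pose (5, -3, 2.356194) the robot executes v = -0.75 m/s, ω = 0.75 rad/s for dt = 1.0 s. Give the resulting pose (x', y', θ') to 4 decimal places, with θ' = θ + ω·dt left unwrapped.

(5.6717, -3.2923, 3.1062)

θ' = 2.3562 + 0.75·1.0 = 3.1062
R = v/ω = -0.75/0.75 = -1.0000
x' = 5 + -1.0000·(sin 3.1062 − sin 2.3562) = 5.6717
y' = -3 − -1.0000·(cos 3.1062 − cos 2.3562) = -3.2923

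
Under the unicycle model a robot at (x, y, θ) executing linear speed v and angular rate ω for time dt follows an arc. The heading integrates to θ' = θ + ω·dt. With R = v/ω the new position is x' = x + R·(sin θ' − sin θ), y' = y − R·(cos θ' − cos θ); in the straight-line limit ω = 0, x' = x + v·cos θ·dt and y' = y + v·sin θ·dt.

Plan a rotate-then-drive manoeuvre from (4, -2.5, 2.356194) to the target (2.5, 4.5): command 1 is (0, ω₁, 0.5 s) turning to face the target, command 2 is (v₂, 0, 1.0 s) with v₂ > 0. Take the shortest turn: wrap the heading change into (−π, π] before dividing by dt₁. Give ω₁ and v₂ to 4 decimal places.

ω₁ = -1.1486, v₂ = 7.1589

heading to target = atan2(4.5−-2.5, 2.5−4) = 1.7819
Δθ = wrap(1.7819 − 2.3562) = -0.5743; ω₁ = Δθ/dt₁ = -1.1486
distance = √((2.5−4)² + (4.5−-2.5)²) = 7.1589; v₂ = distance/dt₂ = 7.1589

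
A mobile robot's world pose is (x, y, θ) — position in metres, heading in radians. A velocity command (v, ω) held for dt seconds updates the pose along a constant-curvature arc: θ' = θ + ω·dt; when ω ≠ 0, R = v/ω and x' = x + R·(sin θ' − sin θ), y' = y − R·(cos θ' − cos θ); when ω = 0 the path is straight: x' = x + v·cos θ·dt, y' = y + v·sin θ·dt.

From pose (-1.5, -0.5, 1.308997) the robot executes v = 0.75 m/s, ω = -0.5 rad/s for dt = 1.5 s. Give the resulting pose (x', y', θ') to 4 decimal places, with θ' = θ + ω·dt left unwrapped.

(-0.8466, 0.3835, 0.5590)

θ' = 1.3090 + -0.5·1.5 = 0.5590
R = v/ω = 0.75/-0.5 = -1.5000
x' = -1.5 + -1.5000·(sin 0.5590 − sin 1.3090) = -0.8466
y' = -0.5 − -1.5000·(cos 0.5590 − cos 1.3090) = 0.3835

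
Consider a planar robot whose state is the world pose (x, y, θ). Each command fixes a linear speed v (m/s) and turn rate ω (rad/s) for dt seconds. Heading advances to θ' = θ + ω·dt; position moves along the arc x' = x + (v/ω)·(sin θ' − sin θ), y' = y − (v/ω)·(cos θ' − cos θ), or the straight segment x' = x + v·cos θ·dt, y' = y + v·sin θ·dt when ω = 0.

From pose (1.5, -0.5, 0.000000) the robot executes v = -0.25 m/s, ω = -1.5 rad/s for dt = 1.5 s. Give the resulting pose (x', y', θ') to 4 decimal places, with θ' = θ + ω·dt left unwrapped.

θ' = 0.0000 + -1.5·1.5 = -2.2500
R = v/ω = -0.25/-1.5 = 0.1667
x' = 1.5 + 0.1667·(sin -2.2500 − sin 0.0000) = 1.3703
y' = -0.5 − 0.1667·(cos -2.2500 − cos 0.0000) = -0.2286

(1.3703, -0.2286, -2.2500)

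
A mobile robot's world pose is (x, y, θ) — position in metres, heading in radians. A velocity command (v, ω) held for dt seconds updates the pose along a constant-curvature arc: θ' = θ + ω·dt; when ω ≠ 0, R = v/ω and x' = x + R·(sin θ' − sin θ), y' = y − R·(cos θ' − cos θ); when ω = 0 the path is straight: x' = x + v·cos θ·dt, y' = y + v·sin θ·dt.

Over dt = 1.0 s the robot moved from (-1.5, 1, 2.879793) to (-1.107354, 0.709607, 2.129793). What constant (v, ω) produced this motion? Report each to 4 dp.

Δθ = 2.129793 − 2.879793 = -0.750000
ω = Δθ/dt = -0.750000/1.0 = -0.7500
R = Δx/(sin θ' − sin θ) = 0.6667
v = R·ω = 0.6667·-0.7500 = -0.5000

v = -0.5000, ω = -0.7500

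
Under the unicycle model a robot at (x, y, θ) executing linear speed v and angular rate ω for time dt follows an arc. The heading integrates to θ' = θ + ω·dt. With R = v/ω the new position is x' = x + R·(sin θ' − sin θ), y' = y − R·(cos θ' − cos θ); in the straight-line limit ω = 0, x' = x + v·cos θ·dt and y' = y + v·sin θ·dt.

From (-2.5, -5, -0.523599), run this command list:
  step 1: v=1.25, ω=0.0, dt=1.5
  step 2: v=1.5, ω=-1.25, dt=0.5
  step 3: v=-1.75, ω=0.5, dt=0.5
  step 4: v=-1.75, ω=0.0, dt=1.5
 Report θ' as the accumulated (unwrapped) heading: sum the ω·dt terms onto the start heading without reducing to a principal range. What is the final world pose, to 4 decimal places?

(-2.4703, -3.6858, -0.8986)

step 1: θ'=-0.5236 (straight) → pose (-0.8762, -5.9375, -0.5236)
step 2: θ'=-1.1486 (R=-1.2000) → pose (-0.3816, -6.4850, -1.1486)
step 3: θ'=-0.8986 (R=-3.5000) → pose (-0.8356, -5.7397, -0.8986)
step 4: θ'=-0.8986 (straight) → pose (-2.4703, -3.6858, -0.8986)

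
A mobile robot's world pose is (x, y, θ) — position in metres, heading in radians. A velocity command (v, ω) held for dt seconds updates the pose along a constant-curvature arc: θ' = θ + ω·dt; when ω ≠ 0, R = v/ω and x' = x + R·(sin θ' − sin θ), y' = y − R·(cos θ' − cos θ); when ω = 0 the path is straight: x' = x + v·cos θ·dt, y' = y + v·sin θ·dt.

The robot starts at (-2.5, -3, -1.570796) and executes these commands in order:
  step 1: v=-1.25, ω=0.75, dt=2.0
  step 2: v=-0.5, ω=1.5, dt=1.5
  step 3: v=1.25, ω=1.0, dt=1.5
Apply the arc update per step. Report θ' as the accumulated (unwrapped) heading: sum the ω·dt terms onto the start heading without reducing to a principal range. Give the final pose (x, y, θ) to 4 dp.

step 1: θ'=-0.0708 (R=-1.6667) → pose (-4.0488, -1.3375, -0.0708)
step 2: θ'=2.1792 (R=-0.3333) → pose (-4.3459, -1.8605, 2.1792)
step 3: θ'=3.6792 (R=1.2500) → pose (-6.0117, -1.5013, 3.6792)

(-6.0117, -1.5013, 3.6792)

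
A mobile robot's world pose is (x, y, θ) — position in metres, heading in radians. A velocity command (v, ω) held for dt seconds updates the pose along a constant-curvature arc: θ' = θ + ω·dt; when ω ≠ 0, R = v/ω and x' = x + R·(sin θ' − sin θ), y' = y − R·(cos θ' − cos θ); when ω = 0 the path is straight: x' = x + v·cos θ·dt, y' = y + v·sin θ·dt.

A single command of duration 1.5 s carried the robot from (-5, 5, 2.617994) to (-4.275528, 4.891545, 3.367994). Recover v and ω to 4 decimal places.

v = -0.5000, ω = 0.5000

Δθ = 3.367994 − 2.617994 = 0.750000
ω = Δθ/dt = 0.750000/1.5 = 0.5000
R = Δx/(sin θ' − sin θ) = -1.0000
v = R·ω = -1.0000·0.5000 = -0.5000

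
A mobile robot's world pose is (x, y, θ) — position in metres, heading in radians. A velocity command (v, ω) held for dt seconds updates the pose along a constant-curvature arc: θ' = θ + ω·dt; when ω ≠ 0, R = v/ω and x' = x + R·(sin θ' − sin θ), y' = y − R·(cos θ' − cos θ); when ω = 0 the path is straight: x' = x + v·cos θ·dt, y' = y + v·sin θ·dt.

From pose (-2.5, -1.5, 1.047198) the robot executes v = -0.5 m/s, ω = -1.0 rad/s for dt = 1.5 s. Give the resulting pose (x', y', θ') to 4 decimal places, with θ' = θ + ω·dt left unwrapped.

(-3.1518, -1.6996, -0.4528)

θ' = 1.0472 + -1.0·1.5 = -0.4528
R = v/ω = -0.5/-1.0 = 0.5000
x' = -2.5 + 0.5000·(sin -0.4528 − sin 1.0472) = -3.1518
y' = -1.5 − 0.5000·(cos -0.4528 − cos 1.0472) = -1.6996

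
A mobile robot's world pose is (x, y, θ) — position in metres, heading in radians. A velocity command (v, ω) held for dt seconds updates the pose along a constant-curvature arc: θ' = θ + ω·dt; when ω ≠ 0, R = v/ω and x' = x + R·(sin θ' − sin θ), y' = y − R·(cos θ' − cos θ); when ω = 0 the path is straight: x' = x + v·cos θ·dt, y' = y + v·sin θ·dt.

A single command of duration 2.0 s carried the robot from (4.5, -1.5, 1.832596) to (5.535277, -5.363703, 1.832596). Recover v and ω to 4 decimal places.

Δθ = 1.832596 − 1.832596 = 0.000000
ω = Δθ/dt = 0.000000/2.0 = 0.0000
ω = 0 → v = (Δx·cos θ + Δy·sin θ)/dt = -2.0000

v = -2.0000, ω = 0.0000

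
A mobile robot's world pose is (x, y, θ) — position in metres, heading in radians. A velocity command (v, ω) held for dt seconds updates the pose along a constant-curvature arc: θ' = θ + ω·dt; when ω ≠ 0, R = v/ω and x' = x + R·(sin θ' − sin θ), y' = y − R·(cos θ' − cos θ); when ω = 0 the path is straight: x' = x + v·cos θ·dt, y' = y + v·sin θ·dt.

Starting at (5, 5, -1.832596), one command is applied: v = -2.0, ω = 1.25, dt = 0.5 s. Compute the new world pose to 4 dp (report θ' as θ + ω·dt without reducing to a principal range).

θ' = -1.8326 + 1.25·0.5 = -1.2076
R = v/ω = -2.0/1.25 = -1.6000
x' = 5 + -1.6000·(sin -1.2076 − sin -1.8326) = 4.9501
y' = 5 − -1.6000·(cos -1.2076 − cos -1.8326) = 5.9825

(4.9501, 5.9825, -1.2076)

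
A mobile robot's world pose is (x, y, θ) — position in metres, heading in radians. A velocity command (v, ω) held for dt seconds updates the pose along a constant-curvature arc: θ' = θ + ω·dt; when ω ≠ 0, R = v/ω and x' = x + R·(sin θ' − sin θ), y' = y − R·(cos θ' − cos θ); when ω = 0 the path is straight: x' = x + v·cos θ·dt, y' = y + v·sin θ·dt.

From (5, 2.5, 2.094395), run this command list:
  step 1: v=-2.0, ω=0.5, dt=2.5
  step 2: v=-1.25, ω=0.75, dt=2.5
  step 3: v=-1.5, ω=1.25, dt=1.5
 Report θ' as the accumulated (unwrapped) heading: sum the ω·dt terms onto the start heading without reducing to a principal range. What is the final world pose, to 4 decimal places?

step 1: θ'=3.3444 (R=-4.0000) → pose (9.2698, 0.5820, 3.3444)
step 2: θ'=5.2194 (R=-1.6667) → pose (10.3911, 3.0238, 5.2194)
step 3: θ'=7.0944 (R=-1.2000) → pose (8.4719, 3.2674, 7.0944)

(8.4719, 3.2674, 7.0944)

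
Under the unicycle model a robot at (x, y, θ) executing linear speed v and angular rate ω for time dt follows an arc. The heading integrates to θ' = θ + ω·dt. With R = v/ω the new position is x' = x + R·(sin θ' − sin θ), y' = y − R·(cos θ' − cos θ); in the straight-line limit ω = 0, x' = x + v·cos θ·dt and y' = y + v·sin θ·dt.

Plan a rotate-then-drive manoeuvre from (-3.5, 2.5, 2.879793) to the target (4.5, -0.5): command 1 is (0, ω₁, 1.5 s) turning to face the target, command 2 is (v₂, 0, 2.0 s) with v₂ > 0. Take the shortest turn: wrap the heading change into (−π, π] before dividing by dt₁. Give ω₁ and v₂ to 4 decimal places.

heading to target = atan2(-0.5−2.5, 4.5−-3.5) = -0.3588
Δθ = wrap(-0.3588 − 2.8798) = 3.0446; ω₁ = Δθ/dt₁ = 2.0297
distance = √((4.5−-3.5)² + (-0.5−2.5)²) = 8.5440; v₂ = distance/dt₂ = 4.2720

ω₁ = 2.0297, v₂ = 4.2720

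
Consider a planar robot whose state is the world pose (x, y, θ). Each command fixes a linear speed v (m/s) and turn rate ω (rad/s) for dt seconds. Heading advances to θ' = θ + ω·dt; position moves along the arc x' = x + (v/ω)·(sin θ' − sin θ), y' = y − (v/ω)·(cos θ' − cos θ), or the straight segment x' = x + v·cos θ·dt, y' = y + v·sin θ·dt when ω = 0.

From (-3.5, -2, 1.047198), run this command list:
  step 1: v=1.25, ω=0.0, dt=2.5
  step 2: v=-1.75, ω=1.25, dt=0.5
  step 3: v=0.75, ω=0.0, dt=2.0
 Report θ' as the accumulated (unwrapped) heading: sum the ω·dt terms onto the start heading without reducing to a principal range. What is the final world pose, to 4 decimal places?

step 1: θ'=1.0472 (straight) → pose (-1.9375, 0.7063, 1.0472)
step 2: θ'=1.6722 (R=-1.4000) → pose (-2.1179, -0.1354, 1.6722)
step 3: θ'=1.6722 (straight) → pose (-2.2697, 1.3569, 1.6722)

(-2.2697, 1.3569, 1.6722)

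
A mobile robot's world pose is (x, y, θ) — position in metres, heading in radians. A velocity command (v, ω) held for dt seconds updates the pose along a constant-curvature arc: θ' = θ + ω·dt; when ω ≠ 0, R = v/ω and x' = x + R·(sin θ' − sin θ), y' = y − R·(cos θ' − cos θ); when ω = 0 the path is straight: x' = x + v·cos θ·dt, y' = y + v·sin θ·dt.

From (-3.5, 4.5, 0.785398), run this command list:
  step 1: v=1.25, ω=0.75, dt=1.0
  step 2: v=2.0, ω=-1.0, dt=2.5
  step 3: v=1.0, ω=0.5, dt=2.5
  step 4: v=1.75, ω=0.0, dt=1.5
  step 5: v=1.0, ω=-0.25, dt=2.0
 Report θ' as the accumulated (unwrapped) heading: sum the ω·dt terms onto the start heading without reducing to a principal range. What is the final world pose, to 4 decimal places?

step 1: θ'=1.5354 (R=1.6667) → pose (-3.0129, 5.6195, 1.5354)
step 2: θ'=-0.9646 (R=-2.0000) → pose (0.6295, 6.6882, -0.9646)
step 3: θ'=0.2854 (R=2.0000) → pose (2.8362, 5.9086, 0.2854)
step 4: θ'=0.2854 (straight) → pose (5.3550, 6.6477, 0.2854)
step 5: θ'=-0.2146 (R=-4.0000) → pose (7.3330, 6.7177, -0.2146)

(7.3330, 6.7177, -0.2146)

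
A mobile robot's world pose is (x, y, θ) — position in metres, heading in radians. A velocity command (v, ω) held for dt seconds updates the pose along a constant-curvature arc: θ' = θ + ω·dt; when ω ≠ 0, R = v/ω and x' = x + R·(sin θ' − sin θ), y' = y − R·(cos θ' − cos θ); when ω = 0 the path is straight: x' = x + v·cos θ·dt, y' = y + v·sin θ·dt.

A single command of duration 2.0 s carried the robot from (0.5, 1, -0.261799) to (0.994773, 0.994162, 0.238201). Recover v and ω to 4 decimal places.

Δθ = 0.238201 − -0.261799 = 0.500000
ω = Δθ/dt = 0.500000/2.0 = 0.2500
R = Δx/(sin θ' − sin θ) = 1.0000
v = R·ω = 1.0000·0.2500 = 0.2500

v = 0.2500, ω = 0.2500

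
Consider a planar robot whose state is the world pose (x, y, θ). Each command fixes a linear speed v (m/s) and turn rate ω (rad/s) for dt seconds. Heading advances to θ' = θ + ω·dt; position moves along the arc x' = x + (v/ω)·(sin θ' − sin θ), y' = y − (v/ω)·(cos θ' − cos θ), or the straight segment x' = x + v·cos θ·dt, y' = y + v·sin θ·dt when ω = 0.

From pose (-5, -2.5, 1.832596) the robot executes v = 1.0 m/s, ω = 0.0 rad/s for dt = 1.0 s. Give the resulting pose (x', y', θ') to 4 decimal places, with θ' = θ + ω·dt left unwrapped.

θ' = 1.8326 + 0.0·1.0 = 1.8326
ω = 0 → straight: x' = -5 + 1.0·cos(1.8326)·1.0 = -5.2588
y' = -2.5 + 1.0·sin(1.8326)·1.0 = -1.5341

(-5.2588, -1.5341, 1.8326)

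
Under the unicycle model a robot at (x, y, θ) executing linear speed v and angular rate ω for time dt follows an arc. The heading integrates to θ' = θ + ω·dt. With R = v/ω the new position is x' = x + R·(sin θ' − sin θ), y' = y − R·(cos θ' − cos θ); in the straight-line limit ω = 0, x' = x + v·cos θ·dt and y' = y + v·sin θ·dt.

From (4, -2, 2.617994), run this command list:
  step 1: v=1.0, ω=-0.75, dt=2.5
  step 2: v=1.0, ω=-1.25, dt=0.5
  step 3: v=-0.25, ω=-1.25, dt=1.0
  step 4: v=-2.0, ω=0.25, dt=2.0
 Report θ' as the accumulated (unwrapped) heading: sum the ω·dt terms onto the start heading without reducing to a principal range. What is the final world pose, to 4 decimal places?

(1.4911, 3.5115, -0.6320)

step 1: θ'=0.7430 (R=-1.3333) → pose (3.7647, 0.1366, 0.7430)
step 2: θ'=0.1180 (R=-0.8000) → pose (4.2117, 0.3419, 0.1180)
step 3: θ'=-1.1320 (R=0.2000) → pose (4.0071, 0.4555, -1.1320)
step 4: θ'=-0.6320 (R=-8.0000) → pose (1.4911, 3.5115, -0.6320)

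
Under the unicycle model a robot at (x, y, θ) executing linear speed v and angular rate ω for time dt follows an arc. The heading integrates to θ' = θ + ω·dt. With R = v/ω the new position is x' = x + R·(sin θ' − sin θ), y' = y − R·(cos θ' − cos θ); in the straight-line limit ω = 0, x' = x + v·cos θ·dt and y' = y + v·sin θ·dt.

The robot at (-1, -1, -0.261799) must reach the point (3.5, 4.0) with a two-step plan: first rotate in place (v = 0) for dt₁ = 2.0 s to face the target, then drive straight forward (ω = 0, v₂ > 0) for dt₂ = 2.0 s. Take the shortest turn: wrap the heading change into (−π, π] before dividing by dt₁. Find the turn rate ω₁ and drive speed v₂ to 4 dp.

ω₁ = 0.5499, v₂ = 3.3634

heading to target = atan2(4−-1, 3.5−-1) = 0.8380
Δθ = wrap(0.8380 − -0.2618) = 1.0998; ω₁ = Δθ/dt₁ = 0.5499
distance = √((3.5−-1)² + (4−-1)²) = 6.7268; v₂ = distance/dt₂ = 3.3634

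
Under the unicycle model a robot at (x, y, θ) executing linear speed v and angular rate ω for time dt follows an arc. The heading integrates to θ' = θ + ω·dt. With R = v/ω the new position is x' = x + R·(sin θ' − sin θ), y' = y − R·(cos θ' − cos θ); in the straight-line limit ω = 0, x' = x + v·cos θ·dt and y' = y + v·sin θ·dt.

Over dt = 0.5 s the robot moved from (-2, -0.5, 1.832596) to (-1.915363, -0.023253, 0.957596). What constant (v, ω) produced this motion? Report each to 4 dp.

v = 1.0000, ω = -1.7500

Δθ = 0.957596 − 1.832596 = -0.875000
ω = Δθ/dt = -0.875000/0.5 = -1.7500
R = −Δy/(cos θ' − cos θ) = -0.5714
v = R·ω = -0.5714·-1.7500 = 1.0000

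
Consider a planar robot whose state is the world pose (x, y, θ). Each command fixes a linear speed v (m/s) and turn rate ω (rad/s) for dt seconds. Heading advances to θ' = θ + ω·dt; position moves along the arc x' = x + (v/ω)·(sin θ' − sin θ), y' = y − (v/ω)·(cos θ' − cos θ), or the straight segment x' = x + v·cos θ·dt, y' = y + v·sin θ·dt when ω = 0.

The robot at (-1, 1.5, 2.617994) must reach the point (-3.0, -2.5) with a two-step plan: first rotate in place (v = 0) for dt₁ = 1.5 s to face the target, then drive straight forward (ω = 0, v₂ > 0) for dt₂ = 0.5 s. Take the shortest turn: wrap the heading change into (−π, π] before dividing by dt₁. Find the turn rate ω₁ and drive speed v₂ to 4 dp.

ω₁ = 1.0872, v₂ = 8.9443

heading to target = atan2(-2.5−1.5, -3−-1) = -2.0344
Δθ = wrap(-2.0344 − 2.6180) = 1.6307; ω₁ = Δθ/dt₁ = 1.0872
distance = √((-3−-1)² + (-2.5−1.5)²) = 4.4721; v₂ = distance/dt₂ = 8.9443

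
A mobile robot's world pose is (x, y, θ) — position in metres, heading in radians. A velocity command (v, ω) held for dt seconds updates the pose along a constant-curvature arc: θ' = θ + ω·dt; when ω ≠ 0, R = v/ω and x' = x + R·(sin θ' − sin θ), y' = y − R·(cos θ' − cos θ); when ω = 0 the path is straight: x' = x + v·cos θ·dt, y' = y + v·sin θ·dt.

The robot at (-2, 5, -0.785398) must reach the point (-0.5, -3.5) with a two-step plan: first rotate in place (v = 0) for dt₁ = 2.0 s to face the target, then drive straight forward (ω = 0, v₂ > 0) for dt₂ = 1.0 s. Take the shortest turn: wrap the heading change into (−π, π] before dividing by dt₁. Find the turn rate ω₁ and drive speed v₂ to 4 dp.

heading to target = atan2(-3.5−5, -0.5−-2) = -1.3961
Δθ = wrap(-1.3961 − -0.7854) = -0.6107; ω₁ = Δθ/dt₁ = -0.3054
distance = √((-0.5−-2)² + (-3.5−5)²) = 8.6313; v₂ = distance/dt₂ = 8.6313

ω₁ = -0.3054, v₂ = 8.6313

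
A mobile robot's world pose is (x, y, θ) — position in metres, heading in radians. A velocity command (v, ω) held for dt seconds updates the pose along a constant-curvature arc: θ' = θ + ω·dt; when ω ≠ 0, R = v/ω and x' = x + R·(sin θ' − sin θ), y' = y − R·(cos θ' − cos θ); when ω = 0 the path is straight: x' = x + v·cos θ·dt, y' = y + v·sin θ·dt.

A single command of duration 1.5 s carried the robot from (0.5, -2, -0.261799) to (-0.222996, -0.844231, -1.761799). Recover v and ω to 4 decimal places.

Δθ = -1.761799 − -0.261799 = -1.500000
ω = Δθ/dt = -1.500000/1.5 = -1.0000
R = −Δy/(cos θ' − cos θ) = 1.0000
v = R·ω = 1.0000·-1.0000 = -1.0000

v = -1.0000, ω = -1.0000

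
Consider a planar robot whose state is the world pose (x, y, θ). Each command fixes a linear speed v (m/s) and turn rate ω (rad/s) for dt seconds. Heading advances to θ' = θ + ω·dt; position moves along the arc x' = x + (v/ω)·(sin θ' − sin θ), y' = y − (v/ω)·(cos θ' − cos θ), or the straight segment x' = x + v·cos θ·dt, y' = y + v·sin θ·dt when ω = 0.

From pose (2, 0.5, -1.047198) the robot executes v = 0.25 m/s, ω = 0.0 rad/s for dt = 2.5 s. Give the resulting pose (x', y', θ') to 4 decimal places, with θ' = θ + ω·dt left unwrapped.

θ' = -1.0472 + 0.0·2.5 = -1.0472
ω = 0 → straight: x' = 2 + 0.25·cos(-1.0472)·2.5 = 2.3125
y' = 0.5 + 0.25·sin(-1.0472)·2.5 = -0.0413

(2.3125, -0.0413, -1.0472)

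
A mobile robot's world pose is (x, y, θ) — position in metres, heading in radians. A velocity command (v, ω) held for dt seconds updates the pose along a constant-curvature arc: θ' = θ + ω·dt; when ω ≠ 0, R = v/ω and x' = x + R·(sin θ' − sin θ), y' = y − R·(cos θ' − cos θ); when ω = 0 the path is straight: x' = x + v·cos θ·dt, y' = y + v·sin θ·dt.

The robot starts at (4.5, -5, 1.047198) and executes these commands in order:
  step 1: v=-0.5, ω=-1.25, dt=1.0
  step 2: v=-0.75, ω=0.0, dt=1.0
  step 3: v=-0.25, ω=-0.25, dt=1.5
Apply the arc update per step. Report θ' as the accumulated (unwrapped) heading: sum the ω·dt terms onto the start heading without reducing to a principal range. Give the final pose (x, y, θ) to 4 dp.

step 1: θ'=-0.2028 (R=0.4000) → pose (4.0730, -5.1918, -0.2028)
step 2: θ'=-0.2028 (straight) → pose (3.3384, -5.0407, -0.2028)
step 3: θ'=-0.5778 (R=1.0000) → pose (2.9936, -4.8989, -0.5778)

(2.9936, -4.8989, -0.5778)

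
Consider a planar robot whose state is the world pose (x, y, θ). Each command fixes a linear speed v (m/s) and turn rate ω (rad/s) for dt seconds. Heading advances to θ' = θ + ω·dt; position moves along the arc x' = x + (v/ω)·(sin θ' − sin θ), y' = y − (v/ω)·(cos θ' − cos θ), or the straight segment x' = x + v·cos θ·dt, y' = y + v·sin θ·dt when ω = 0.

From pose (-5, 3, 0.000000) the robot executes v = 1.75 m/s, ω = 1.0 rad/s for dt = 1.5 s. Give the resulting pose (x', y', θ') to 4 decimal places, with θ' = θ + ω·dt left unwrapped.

θ' = 0.0000 + 1.0·1.5 = 1.5000
R = v/ω = 1.75/1.0 = 1.7500
x' = -5 + 1.7500·(sin 1.5000 − sin 0.0000) = -3.2544
y' = 3 − 1.7500·(cos 1.5000 − cos 0.0000) = 4.6262

(-3.2544, 4.6262, 1.5000)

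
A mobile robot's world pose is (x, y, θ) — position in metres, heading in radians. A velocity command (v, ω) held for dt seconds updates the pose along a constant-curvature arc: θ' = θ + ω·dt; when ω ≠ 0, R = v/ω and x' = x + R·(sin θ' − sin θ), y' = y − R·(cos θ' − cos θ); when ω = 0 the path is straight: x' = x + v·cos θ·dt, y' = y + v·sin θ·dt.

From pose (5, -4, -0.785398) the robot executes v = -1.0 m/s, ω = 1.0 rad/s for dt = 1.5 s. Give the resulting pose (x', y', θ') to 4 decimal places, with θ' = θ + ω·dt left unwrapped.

(3.6376, -3.9518, 0.7146)

θ' = -0.7854 + 1.0·1.5 = 0.7146
R = v/ω = -1.0/1.0 = -1.0000
x' = 5 + -1.0000·(sin 0.7146 − sin -0.7854) = 3.6376
y' = -4 − -1.0000·(cos 0.7146 − cos -0.7854) = -3.9518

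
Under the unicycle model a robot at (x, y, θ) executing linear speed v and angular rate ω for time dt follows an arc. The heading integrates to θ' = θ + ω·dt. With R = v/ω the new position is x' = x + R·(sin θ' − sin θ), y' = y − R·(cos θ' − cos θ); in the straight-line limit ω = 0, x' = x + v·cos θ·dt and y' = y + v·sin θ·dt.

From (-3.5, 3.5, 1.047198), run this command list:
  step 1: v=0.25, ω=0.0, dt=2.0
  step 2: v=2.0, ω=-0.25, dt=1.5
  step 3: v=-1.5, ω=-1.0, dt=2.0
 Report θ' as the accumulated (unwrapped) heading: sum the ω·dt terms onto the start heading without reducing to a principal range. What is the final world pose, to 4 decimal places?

step 1: θ'=1.0472 (straight) → pose (-3.2500, 3.9330, 1.0472)
step 2: θ'=0.6722 (R=-8.0000) → pose (-1.3035, 6.1927, 0.6722)
step 3: θ'=-1.3278 (R=1.5000) → pose (-3.6934, 7.0054, -1.3278)

(-3.6934, 7.0054, -1.3278)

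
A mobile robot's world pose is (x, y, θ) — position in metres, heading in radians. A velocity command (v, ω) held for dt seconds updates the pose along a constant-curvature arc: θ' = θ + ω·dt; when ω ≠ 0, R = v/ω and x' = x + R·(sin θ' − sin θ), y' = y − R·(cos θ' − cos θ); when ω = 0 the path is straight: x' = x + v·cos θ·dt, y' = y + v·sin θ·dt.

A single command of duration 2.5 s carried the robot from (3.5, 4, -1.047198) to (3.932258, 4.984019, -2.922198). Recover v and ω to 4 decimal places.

Δθ = -2.922198 − -1.047198 = -1.875000
ω = Δθ/dt = -1.875000/2.5 = -0.7500
R = −Δy/(cos θ' − cos θ) = 0.6667
v = R·ω = 0.6667·-0.7500 = -0.5000

v = -0.5000, ω = -0.7500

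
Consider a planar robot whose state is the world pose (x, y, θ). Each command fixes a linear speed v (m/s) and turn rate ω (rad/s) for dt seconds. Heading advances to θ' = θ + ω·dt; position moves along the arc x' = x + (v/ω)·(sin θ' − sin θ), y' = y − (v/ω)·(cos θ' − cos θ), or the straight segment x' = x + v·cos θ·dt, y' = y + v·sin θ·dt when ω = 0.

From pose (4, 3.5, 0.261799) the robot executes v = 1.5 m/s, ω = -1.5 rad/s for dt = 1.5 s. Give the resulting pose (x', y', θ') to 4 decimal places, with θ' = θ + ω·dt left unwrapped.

(5.1730, 2.1287, -1.9882)

θ' = 0.2618 + -1.5·1.5 = -1.9882
R = v/ω = 1.5/-1.5 = -1.0000
x' = 4 + -1.0000·(sin -1.9882 − sin 0.2618) = 5.1730
y' = 3.5 − -1.0000·(cos -1.9882 − cos 0.2618) = 2.1287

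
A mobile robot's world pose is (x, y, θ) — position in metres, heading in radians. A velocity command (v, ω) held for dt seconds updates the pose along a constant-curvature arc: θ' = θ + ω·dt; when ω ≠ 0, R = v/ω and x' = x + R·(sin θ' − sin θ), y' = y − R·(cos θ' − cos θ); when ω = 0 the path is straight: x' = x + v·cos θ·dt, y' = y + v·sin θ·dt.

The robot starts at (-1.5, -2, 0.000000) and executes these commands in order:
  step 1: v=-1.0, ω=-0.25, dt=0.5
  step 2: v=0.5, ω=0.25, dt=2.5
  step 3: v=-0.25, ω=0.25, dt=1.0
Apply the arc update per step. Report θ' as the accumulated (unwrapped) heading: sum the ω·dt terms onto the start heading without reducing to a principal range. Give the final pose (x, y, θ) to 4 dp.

(-0.9927, -1.8855, 0.7500)

step 1: θ'=-0.1250 (R=4.0000) → pose (-1.9987, -1.9688, -0.1250)
step 2: θ'=0.5000 (R=2.0000) → pose (-0.7905, -1.7396, 0.5000)
step 3: θ'=0.7500 (R=-1.0000) → pose (-0.9927, -1.8855, 0.7500)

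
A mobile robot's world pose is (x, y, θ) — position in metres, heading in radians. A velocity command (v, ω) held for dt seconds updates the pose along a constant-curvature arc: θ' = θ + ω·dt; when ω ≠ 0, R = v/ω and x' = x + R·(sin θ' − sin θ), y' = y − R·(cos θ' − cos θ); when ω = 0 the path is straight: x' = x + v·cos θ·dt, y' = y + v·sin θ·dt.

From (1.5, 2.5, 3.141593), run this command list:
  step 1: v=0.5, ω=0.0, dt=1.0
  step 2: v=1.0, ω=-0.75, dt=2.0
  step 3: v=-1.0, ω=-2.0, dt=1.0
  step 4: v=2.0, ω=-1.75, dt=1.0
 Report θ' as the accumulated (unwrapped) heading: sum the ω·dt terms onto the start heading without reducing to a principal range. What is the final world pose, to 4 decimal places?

(-0.4234, 1.5799, -2.1084)

step 1: θ'=3.1416 (straight) → pose (1.0000, 2.5000, 3.1416)
step 2: θ'=1.6416 (R=-1.3333) → pose (-0.3300, 3.7390, 1.6416)
step 3: θ'=-0.3584 (R=0.5000) → pose (-1.0041, 3.2354, -0.3584)
step 4: θ'=-2.1084 (R=-1.1429) → pose (-0.4234, 1.5799, -2.1084)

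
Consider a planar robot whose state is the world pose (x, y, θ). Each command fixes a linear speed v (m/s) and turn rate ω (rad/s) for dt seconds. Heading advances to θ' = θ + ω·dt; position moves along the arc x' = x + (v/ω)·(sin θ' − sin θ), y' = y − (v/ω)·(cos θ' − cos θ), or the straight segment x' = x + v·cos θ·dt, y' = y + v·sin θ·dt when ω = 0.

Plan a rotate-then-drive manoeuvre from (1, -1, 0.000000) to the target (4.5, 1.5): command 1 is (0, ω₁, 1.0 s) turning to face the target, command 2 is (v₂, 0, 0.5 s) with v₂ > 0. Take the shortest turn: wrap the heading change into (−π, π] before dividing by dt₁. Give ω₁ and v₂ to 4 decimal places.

heading to target = atan2(1.5−-1, 4.5−1) = 0.6202
Δθ = wrap(0.6202 − 0.0000) = 0.6202; ω₁ = Δθ/dt₁ = 0.6202
distance = √((4.5−1)² + (1.5−-1)²) = 4.3012; v₂ = distance/dt₂ = 8.6023

ω₁ = 0.6202, v₂ = 8.6023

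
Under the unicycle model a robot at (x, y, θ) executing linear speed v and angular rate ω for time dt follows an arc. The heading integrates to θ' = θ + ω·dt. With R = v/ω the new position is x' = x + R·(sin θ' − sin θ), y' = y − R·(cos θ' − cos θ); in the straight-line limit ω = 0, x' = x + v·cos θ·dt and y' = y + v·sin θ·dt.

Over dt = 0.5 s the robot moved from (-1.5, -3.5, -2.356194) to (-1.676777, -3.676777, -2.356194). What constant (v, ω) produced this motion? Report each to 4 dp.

Δθ = -2.356194 − -2.356194 = 0.000000
ω = Δθ/dt = 0.000000/0.5 = 0.0000
ω = 0 → v = (Δx·cos θ + Δy·sin θ)/dt = 0.5000

v = 0.5000, ω = 0.0000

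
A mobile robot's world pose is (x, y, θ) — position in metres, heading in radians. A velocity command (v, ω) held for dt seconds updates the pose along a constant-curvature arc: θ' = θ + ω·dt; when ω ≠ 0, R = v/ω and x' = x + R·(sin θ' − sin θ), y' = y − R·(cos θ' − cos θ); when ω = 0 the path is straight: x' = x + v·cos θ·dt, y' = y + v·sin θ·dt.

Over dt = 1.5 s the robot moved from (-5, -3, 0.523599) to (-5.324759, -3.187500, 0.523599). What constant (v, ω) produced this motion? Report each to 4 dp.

Δθ = 0.523599 − 0.523599 = 0.000000
ω = Δθ/dt = 0.000000/1.5 = 0.0000
ω = 0 → v = (Δx·cos θ + Δy·sin θ)/dt = -0.2500

v = -0.2500, ω = 0.0000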